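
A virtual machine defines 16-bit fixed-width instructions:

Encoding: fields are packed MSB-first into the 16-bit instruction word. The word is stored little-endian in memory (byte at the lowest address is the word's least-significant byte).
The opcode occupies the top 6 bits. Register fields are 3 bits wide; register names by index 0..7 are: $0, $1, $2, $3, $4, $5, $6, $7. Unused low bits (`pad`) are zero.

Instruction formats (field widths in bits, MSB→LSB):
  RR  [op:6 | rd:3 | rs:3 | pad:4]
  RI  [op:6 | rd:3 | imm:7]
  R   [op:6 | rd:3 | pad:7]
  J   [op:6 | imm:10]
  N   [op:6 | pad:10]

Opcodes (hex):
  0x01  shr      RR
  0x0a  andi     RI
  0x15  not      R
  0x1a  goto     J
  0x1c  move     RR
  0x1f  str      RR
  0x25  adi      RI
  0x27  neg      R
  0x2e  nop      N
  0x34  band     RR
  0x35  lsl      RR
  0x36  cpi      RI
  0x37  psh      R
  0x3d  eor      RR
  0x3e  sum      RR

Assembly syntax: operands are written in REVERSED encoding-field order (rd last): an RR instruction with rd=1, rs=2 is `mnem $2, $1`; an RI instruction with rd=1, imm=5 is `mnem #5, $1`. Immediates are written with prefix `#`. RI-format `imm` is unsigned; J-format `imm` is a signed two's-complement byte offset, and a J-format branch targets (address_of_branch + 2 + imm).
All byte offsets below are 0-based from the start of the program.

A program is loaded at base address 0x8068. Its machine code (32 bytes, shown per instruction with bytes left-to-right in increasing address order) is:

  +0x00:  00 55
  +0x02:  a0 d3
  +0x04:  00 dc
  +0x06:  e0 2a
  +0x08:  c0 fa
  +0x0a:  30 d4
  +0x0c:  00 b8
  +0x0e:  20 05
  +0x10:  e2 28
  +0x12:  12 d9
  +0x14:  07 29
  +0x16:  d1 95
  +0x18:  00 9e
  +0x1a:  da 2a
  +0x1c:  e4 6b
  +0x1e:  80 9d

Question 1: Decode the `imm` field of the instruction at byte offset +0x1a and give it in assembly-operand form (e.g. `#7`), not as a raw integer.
+0x1a: da 2a ⇒ word 0x2ada (little)
  op=0x2ada>>10=0xa ⇒ andi (RI)
  rd: (w>>7)&0x7=0x5 → $5
  imm: (w>>0)&0x7f=0x5a → #90

#90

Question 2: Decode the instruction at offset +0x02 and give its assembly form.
+0x02: a0 d3 ⇒ word 0xd3a0 (little)
  top 6b → 0x34 → band [RR]
  rd: (w>>7)&0x7=0x7 → $7
  rs: (w>>4)&0x7=0x2 → $2

band $2, $7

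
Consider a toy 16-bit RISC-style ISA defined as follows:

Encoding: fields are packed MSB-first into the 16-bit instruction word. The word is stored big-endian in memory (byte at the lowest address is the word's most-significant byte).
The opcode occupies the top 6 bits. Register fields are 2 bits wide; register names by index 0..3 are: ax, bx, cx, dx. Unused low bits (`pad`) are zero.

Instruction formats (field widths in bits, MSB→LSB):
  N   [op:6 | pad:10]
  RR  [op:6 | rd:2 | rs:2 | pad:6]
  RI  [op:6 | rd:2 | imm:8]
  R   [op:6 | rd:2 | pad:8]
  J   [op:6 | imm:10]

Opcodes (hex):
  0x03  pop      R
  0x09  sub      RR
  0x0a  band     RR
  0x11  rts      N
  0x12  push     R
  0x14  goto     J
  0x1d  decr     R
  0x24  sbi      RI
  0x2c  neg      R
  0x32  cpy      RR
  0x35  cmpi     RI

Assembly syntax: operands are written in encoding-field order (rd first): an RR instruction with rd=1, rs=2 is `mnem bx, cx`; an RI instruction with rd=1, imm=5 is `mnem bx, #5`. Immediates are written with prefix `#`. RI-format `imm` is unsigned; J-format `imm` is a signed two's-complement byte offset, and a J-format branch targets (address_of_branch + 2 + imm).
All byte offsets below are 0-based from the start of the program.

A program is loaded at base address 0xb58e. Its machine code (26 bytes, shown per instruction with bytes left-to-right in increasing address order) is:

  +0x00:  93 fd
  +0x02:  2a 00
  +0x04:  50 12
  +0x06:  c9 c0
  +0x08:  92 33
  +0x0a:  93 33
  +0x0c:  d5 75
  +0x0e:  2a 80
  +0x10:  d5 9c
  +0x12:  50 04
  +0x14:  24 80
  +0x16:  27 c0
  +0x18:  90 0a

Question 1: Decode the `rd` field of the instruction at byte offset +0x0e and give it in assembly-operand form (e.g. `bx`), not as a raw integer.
[0e] 2a 80 → 0x2a80
  op=0x2a80>>10=0xa ⇒ band (RR)
  [9:8] rd=2 = cx
  [7:6] rs=2 = cx

cx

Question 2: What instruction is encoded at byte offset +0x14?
sub ax, cx

off 0x14: read 24 80 as big → 0x2480
  top 6b → 0x9 → sub [RR]
  [9:8] rd=0 = ax
  [7:6] rs=2 = cx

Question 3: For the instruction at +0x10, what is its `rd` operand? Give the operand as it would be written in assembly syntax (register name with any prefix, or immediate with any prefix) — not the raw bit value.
@+10  big-endian(d5 9c) = 0xd59c
  top 6b → 0x35 → cmpi [RI]
  [9:8] rd=1 = bx
  [7:0] imm=156 = #156

bx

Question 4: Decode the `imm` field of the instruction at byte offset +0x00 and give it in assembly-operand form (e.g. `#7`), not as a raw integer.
off 0x00: read 93 fd as big → 0x93fd
  op=0x93fd>>10=0x24 ⇒ sbi (RI)
  rd: (w>>8)&0x3=0x3 → dx
  imm: (w>>0)&0xff=0xfd → #253

#253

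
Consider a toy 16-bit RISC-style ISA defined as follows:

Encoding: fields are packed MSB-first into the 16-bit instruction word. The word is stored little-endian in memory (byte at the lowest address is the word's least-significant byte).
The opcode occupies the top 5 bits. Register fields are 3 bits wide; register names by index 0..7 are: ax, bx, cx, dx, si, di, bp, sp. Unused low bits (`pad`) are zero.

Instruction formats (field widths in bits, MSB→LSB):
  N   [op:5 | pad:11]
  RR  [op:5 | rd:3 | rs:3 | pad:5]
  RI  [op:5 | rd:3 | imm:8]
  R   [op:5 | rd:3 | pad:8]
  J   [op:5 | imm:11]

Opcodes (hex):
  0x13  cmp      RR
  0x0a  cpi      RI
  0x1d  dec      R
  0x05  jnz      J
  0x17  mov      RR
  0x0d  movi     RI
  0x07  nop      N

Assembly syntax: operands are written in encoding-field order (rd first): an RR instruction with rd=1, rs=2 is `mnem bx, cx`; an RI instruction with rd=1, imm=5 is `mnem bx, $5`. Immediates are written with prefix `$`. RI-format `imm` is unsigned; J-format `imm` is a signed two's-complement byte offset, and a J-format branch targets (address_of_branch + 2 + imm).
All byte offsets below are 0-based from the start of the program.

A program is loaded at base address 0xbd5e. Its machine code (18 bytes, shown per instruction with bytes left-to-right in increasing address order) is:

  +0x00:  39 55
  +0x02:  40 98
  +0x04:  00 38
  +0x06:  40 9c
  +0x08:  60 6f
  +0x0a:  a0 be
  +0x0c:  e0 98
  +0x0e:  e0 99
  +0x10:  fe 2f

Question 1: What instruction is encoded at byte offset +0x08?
off 0x08: read 60 6f as little → 0x6f60
  opcode bits[15:11]=0xd: movi/RI
  rd: (w>>8)&0x7=0x7 → sp
  imm: (w>>0)&0xff=0x60 → $96

movi sp, $96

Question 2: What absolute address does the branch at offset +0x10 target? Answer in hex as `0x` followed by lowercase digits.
0xbd6e

[10] fe 2f → 0x2ffe
  opcode bits[15:11]=0x5: jnz/J
  imm: (w>>0)&0x7ff=0x7fe (s11→-2) → $-2
  target = base 0xbd5e + off 0x10 + 2 + imm -2 = 0xbd6e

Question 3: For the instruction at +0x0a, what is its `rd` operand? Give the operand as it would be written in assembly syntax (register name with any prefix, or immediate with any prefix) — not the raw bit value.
bp

[0a] a0 be → 0xbea0
  op=0xbea0>>11=0x17 ⇒ mov (RR)
  rd: (w>>8)&0x7=0x6 → bp
  rs: (w>>5)&0x7=0x5 → di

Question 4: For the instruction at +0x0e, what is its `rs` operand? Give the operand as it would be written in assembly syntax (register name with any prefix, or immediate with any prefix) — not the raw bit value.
sp

@+0e  little-endian(e0 99) = 0x99e0
  opcode bits[15:11]=0x13: cmp/RR
  rd: (w>>8)&0x7=0x1 → bx
  rs: (w>>5)&0x7=0x7 → sp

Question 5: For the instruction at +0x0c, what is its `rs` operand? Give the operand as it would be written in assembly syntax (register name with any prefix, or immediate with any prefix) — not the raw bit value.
[0c] e0 98 → 0x98e0
  opcode bits[15:11]=0x13: cmp/RR
  [10:8] rd=0 = ax
  [7:5] rs=7 = sp

sp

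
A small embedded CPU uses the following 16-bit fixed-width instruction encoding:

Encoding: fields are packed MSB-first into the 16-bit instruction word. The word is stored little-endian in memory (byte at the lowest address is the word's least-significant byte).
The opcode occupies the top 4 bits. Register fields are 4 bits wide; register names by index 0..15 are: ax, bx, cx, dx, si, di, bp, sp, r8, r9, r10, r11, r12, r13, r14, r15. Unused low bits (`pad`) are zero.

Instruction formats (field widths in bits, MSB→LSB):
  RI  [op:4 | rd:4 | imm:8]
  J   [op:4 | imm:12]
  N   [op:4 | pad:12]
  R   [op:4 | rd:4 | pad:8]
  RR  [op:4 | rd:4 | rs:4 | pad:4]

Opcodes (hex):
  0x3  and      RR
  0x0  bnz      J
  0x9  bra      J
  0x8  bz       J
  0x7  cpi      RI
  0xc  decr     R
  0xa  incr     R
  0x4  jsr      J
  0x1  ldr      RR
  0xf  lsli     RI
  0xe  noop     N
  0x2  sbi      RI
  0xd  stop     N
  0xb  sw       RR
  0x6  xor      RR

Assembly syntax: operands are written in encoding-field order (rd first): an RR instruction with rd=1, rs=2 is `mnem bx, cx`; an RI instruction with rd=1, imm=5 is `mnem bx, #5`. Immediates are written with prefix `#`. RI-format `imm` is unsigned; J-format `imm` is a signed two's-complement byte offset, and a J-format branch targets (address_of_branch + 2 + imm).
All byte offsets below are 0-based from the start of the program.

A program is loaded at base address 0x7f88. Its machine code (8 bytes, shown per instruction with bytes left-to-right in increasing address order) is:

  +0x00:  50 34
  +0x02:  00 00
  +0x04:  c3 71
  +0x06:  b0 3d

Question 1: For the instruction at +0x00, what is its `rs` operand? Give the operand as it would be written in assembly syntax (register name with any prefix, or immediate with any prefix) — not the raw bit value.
di

+0x00: 50 34 ⇒ word 0x3450 (little)
  top 4b → 0x3 → and [RR]
  [11:8] rd=4 = si
  [7:4] rs=5 = di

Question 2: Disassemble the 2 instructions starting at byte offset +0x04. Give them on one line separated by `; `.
cpi bx, #195; and r13, r11

off 0x04: read c3 71 as little → 0x71c3
  op=0x71c3>>12=0x7 ⇒ cpi (RI)
  rd@[11:8]=0x1 ⇒ bx
  imm@[7:0]=0xc3 ⇒ #195
off 0x06: read b0 3d as little → 0x3db0
  op=0x3db0>>12=0x3 ⇒ and (RR)
  rd@[11:8]=0xd ⇒ r13
  rs@[7:4]=0xb ⇒ r11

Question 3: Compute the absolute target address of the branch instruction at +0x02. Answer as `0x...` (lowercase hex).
+0x02: 00 00 ⇒ word 0x0000 (little)
  top 4b → 0x0 → bnz [J]
  imm@[11:0]=0x0 ⇒ #0
  target = base 0x7f88 + off 0x02 + 2 + imm 0 = 0x7f8c

0x7f8c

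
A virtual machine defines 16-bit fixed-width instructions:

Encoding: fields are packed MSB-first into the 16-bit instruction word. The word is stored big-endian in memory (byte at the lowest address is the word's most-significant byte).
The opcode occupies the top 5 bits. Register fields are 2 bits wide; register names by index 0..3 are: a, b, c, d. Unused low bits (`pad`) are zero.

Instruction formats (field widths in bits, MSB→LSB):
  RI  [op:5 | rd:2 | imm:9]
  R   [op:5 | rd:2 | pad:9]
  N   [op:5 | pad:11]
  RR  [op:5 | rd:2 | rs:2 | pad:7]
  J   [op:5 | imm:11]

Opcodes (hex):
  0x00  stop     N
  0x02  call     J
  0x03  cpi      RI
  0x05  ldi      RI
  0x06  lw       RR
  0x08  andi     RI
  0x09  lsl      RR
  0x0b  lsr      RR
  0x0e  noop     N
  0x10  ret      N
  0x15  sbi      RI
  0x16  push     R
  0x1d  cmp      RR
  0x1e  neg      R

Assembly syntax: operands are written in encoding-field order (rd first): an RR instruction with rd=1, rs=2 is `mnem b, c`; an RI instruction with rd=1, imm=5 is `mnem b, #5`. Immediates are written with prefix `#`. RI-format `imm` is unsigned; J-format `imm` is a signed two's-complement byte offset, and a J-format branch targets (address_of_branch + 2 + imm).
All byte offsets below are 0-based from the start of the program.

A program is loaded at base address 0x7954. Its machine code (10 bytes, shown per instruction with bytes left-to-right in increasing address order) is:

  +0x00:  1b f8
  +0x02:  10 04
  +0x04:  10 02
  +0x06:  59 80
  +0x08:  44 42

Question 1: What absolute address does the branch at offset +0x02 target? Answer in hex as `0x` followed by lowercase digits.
off 0x02: read 10 04 as big → 0x1004
  top 5b → 0x2 → call [J]
  imm@[10:0]=0x4 ⇒ #4
  target = base 0x7954 + off 0x02 + 2 + imm 4 = 0x795c

0x795c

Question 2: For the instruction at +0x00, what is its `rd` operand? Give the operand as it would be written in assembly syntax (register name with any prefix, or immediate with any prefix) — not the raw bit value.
@+00  big-endian(1b f8) = 0x1bf8
  op=0x1bf8>>11=0x3 ⇒ cpi (RI)
  rd: (w>>9)&0x3=0x1 → b
  imm: (w>>0)&0x1ff=0x1f8 → #504

b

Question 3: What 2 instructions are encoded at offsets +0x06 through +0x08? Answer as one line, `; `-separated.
lsr a, d; andi c, #66

off 0x06: read 59 80 as big → 0x5980
  top 5b → 0xb → lsr [RR]
  [10:9] rd=0 = a
  [8:7] rs=3 = d
off 0x08: read 44 42 as big → 0x4442
  top 5b → 0x8 → andi [RI]
  [10:9] rd=2 = c
  [8:0] imm=66 = #66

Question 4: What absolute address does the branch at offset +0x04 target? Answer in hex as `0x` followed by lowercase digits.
0x795c

off 0x04: read 10 02 as big → 0x1002
  op=0x1002>>11=0x2 ⇒ call (J)
  imm@[10:0]=0x2 ⇒ #2
  target = base 0x7954 + off 0x04 + 2 + imm 2 = 0x795c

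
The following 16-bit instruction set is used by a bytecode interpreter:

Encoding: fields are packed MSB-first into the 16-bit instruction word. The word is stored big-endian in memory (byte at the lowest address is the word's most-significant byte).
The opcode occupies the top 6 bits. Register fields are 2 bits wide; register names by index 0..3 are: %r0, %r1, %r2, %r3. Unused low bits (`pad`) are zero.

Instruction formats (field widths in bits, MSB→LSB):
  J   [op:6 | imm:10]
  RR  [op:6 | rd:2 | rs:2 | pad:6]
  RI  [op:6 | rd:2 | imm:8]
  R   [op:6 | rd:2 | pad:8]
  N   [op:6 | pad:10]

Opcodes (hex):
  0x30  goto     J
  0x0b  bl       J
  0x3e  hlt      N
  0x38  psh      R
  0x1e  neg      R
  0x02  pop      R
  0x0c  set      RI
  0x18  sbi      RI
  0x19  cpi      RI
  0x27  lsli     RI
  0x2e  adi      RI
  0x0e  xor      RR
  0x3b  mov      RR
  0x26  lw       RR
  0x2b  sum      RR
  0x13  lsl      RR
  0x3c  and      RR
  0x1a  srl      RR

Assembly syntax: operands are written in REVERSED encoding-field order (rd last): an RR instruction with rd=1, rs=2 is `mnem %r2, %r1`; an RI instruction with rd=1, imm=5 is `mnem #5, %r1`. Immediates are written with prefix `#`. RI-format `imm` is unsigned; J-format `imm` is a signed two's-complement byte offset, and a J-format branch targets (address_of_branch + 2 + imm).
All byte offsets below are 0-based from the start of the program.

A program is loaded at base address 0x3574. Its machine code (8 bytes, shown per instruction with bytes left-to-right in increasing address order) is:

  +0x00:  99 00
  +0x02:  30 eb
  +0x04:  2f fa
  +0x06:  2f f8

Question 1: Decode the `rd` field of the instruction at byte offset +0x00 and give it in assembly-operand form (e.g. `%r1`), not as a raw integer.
%r1

off 0x00: read 99 00 as big → 0x9900
  opcode bits[15:10]=0x26: lw/RR
  rd@[9:8]=0x1 ⇒ %r1
  rs@[7:6]=0x0 ⇒ %r0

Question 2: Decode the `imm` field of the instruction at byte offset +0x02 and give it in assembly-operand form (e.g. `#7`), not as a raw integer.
#235

@+02  big-endian(30 eb) = 0x30eb
  top 6b → 0xc → set [RI]
  [9:8] rd=0 = %r0
  [7:0] imm=235 = #235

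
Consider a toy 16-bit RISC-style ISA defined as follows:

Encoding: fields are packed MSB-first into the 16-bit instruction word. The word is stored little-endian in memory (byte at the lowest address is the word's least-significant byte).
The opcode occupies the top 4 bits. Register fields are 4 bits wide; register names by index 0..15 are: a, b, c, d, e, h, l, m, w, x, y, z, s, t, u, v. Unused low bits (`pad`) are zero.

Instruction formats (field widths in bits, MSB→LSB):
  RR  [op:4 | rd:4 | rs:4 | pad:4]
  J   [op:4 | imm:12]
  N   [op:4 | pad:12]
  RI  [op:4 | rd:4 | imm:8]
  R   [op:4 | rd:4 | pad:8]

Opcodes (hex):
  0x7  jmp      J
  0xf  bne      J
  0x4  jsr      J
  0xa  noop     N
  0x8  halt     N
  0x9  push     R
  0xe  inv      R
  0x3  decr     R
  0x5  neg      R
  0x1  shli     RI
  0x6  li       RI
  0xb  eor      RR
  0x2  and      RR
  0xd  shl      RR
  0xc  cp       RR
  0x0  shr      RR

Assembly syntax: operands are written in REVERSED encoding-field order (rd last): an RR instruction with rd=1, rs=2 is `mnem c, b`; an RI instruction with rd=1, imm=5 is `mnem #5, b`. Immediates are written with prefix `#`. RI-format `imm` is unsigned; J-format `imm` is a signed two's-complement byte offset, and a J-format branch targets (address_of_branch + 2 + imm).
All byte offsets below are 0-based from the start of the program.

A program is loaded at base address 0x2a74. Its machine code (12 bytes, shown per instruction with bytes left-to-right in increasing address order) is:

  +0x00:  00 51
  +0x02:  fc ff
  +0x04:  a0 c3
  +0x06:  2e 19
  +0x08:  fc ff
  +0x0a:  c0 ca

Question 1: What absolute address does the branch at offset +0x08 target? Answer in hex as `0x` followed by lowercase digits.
0x2a7a

off 0x08: read fc ff as little → 0xfffc
  top 4b → 0xf → bne [J]
  imm: (w>>0)&0xfff=0xffc (s12→-4) → #-4
  target = base 0x2a74 + off 0x08 + 2 + imm -4 = 0x2a7a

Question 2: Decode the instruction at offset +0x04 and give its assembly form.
cp y, d

+0x04: a0 c3 ⇒ word 0xc3a0 (little)
  op=0xc3a0>>12=0xc ⇒ cp (RR)
  rd@[11:8]=0x3 ⇒ d
  rs@[7:4]=0xa ⇒ y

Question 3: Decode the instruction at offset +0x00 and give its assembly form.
+0x00: 00 51 ⇒ word 0x5100 (little)
  opcode bits[15:12]=0x5: neg/R
  rd@[11:8]=0x1 ⇒ b

neg b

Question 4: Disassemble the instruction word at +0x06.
shli #46, x

[06] 2e 19 → 0x192e
  opcode bits[15:12]=0x1: shli/RI
  [11:8] rd=9 = x
  [7:0] imm=46 = #46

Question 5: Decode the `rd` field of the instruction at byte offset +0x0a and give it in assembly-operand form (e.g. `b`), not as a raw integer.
y

@+0a  little-endian(c0 ca) = 0xcac0
  op=0xcac0>>12=0xc ⇒ cp (RR)
  rd: (w>>8)&0xf=0xa → y
  rs: (w>>4)&0xf=0xc → s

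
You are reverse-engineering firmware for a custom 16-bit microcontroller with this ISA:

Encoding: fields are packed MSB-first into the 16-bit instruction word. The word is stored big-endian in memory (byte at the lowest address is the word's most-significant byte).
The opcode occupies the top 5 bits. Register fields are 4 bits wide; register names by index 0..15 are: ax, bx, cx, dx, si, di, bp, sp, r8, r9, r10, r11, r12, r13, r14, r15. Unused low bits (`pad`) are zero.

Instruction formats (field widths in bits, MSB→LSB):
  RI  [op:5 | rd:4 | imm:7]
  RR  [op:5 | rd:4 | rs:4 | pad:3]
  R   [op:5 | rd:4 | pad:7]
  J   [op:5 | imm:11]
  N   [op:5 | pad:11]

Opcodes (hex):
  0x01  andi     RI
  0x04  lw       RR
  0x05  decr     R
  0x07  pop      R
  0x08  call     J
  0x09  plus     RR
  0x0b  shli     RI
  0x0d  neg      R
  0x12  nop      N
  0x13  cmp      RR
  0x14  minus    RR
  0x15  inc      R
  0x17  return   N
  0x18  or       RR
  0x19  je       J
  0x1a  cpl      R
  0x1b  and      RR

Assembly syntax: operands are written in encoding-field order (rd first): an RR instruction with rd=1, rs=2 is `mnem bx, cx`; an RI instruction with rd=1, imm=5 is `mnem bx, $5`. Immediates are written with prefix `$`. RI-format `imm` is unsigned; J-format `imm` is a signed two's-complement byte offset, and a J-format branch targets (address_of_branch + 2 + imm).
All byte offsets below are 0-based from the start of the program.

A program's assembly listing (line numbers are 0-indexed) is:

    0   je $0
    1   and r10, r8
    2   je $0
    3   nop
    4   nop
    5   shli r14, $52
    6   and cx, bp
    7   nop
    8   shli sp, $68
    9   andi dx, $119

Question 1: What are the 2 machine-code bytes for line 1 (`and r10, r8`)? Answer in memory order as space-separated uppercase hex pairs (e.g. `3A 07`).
line 1 (and): pack op=0x1b:5|rd=10:4|rs=8:4|pad=0:3 = 0xdd40; big→ dd 40

DD 40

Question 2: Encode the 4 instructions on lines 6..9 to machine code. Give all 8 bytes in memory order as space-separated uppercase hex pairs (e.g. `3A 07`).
6. and fields op=0x1b:5|rd=2:4|rs=6:4|pad=0:3 → word d930h → d9 30
7. nop fields op=0x12:5|pad=0:11 → word 9000h → 90 00
8. shli fields op=0xb:5|rd=7:4|imm=68:7 → word 5bc4h → 5b c4
9. andi fields op=0x1:5|rd=3:4|imm=119:7 → word 09f7h → 09 f7

D9 30 90 00 5B C4 09 F7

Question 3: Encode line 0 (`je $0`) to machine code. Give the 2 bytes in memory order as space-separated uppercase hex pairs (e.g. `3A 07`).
line 0 (je): pack op=0x19:5|imm=0:11 = 0xc800; big→ c8 00

C8 00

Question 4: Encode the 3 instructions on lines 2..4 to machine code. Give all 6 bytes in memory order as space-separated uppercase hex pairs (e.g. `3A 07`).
C8 00 90 00 90 00

line 2 (je): pack op=0x19:5|imm=0:11 = 0xc800; big→ c8 00
line 3 (nop): pack op=0x12:5|pad=0:11 = 0x9000; big→ 90 00
line 4 (nop): pack op=0x12:5|pad=0:11 = 0x9000; big→ 90 00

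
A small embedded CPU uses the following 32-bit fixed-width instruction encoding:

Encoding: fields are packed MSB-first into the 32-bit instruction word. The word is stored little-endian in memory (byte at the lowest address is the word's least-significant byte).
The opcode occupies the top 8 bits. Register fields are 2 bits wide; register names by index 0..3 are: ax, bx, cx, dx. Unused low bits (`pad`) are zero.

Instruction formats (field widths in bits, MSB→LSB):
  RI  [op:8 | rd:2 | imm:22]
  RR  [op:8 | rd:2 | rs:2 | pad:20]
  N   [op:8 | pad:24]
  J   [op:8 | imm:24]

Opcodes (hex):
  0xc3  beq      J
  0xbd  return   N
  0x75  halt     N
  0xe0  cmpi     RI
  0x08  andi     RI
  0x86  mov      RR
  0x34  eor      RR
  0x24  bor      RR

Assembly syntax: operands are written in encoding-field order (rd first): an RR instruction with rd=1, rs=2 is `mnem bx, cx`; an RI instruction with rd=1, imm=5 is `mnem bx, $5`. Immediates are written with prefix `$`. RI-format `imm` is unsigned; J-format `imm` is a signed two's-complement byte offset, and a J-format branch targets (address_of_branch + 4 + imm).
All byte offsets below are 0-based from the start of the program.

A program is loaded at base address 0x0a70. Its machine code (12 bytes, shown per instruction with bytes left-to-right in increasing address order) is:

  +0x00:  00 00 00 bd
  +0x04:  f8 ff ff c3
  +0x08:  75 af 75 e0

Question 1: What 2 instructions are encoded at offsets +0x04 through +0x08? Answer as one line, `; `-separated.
off 0x04: read f8 ff ff c3 as little → 0xc3fffff8
  top 8b → 0xc3 → beq [J]
  imm: (w>>0)&0xffffff=0xfffff8 (s24→-8) → $-8
off 0x08: read 75 af 75 e0 as little → 0xe075af75
  top 8b → 0xe0 → cmpi [RI]
  rd: (w>>22)&0x3=0x1 → bx
  imm: (w>>0)&0x3fffff=0x35af75 → $3518325

beq $-8; cmpi bx, $3518325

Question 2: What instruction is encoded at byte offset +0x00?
@+00  little-endian(00 00 00 bd) = 0xbd000000
  op=0xbd000000>>24=0xbd ⇒ return (N)

return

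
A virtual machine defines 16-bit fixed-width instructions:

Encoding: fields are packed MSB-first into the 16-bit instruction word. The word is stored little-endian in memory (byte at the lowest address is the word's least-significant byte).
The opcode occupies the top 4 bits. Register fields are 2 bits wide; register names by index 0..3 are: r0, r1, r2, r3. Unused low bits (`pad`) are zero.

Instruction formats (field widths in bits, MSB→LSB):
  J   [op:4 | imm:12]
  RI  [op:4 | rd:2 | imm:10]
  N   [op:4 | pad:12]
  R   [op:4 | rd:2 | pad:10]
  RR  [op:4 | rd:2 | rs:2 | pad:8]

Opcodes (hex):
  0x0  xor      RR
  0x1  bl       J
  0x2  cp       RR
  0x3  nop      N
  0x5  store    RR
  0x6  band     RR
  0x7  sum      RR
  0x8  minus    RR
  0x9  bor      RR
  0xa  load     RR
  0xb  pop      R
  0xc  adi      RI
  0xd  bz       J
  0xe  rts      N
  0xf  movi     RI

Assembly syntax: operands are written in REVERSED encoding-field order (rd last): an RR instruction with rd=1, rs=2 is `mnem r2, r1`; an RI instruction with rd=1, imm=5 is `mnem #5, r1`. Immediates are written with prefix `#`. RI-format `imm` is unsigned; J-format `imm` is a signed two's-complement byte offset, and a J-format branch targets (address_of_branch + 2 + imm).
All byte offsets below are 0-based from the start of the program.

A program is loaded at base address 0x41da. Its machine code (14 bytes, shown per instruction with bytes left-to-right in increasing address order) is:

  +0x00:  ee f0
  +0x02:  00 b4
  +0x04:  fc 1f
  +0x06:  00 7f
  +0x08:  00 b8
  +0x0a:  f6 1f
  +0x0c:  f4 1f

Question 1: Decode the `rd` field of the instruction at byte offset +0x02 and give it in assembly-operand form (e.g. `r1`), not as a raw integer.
+0x02: 00 b4 ⇒ word 0xb400 (little)
  op=0xb400>>12=0xb ⇒ pop (R)
  rd: (w>>10)&0x3=0x1 → r1

r1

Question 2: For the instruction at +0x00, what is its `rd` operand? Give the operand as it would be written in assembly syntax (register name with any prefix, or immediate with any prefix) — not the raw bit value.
r0

off 0x00: read ee f0 as little → 0xf0ee
  opcode bits[15:12]=0xf: movi/RI
  rd: (w>>10)&0x3=0x0 → r0
  imm: (w>>0)&0x3ff=0xee → #238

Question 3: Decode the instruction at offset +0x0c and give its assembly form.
bl #-12

off 0x0c: read f4 1f as little → 0x1ff4
  top 4b → 0x1 → bl [J]
  imm: (w>>0)&0xfff=0xff4 (s12→-12) → #-12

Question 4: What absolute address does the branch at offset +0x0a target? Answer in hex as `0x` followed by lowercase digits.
0x41dc

[0a] f6 1f → 0x1ff6
  opcode bits[15:12]=0x1: bl/J
  [11:0] imm=4086 (s12→-10) = #-10
  target = base 0x41da + off 0x0a + 2 + imm -10 = 0x41dc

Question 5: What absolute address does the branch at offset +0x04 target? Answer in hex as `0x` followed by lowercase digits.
0x41dc

+0x04: fc 1f ⇒ word 0x1ffc (little)
  op=0x1ffc>>12=0x1 ⇒ bl (J)
  [11:0] imm=4092 (s12→-4) = #-4
  target = base 0x41da + off 0x04 + 2 + imm -4 = 0x41dc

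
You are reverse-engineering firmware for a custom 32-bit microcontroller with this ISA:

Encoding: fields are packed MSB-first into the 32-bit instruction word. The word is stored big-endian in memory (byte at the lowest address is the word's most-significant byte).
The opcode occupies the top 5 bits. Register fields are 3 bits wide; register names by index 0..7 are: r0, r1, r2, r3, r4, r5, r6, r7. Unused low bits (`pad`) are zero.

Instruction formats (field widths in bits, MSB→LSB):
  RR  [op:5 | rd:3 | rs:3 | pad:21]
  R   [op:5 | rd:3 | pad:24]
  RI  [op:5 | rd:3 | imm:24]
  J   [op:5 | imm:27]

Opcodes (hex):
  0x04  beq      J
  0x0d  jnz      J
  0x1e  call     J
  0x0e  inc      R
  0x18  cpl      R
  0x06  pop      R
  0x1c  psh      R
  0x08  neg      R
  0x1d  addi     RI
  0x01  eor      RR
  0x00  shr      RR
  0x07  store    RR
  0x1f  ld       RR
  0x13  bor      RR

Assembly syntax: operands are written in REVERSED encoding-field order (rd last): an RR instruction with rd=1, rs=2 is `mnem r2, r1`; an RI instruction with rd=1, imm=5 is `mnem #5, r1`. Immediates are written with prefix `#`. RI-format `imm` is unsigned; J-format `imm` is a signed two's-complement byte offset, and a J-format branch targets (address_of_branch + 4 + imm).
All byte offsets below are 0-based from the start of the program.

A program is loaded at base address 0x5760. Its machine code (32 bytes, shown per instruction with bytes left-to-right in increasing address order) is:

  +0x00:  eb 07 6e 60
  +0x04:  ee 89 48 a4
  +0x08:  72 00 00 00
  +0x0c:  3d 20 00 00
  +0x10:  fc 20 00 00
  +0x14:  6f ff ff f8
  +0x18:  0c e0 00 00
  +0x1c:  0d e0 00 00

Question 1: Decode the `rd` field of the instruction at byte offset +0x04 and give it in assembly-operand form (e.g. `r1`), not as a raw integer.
r6

+0x04: ee 89 48 a4 ⇒ word 0xee8948a4 (big)
  opcode bits[31:27]=0x1d: addi/RI
  rd: (w>>24)&0x7=0x6 → r6
  imm: (w>>0)&0xffffff=0x8948a4 → #8997028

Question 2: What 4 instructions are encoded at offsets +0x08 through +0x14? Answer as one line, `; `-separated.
+0x08: 72 00 00 00 ⇒ word 0x72000000 (big)
  top 5b → 0xe → inc [R]
  [26:24] rd=2 = r2
+0x0c: 3d 20 00 00 ⇒ word 0x3d200000 (big)
  top 5b → 0x7 → store [RR]
  [26:24] rd=5 = r5
  [23:21] rs=1 = r1
+0x10: fc 20 00 00 ⇒ word 0xfc200000 (big)
  top 5b → 0x1f → ld [RR]
  [26:24] rd=4 = r4
  [23:21] rs=1 = r1
+0x14: 6f ff ff f8 ⇒ word 0x6ffffff8 (big)
  top 5b → 0xd → jnz [J]
  [26:0] imm=134217720 (s27→-8) = #-8

inc r2; store r1, r5; ld r1, r4; jnz #-8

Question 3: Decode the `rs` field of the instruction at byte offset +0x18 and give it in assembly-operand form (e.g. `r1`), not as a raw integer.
r7

+0x18: 0c e0 00 00 ⇒ word 0x0ce00000 (big)
  op=0x0ce00000>>27=0x1 ⇒ eor (RR)
  rd: (w>>24)&0x7=0x4 → r4
  rs: (w>>21)&0x7=0x7 → r7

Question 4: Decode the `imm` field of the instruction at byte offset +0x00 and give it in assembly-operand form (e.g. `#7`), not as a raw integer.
@+00  big-endian(eb 07 6e 60) = 0xeb076e60
  top 5b → 0x1d → addi [RI]
  rd@[26:24]=0x3 ⇒ r3
  imm@[23:0]=0x76e60 ⇒ #487008

#487008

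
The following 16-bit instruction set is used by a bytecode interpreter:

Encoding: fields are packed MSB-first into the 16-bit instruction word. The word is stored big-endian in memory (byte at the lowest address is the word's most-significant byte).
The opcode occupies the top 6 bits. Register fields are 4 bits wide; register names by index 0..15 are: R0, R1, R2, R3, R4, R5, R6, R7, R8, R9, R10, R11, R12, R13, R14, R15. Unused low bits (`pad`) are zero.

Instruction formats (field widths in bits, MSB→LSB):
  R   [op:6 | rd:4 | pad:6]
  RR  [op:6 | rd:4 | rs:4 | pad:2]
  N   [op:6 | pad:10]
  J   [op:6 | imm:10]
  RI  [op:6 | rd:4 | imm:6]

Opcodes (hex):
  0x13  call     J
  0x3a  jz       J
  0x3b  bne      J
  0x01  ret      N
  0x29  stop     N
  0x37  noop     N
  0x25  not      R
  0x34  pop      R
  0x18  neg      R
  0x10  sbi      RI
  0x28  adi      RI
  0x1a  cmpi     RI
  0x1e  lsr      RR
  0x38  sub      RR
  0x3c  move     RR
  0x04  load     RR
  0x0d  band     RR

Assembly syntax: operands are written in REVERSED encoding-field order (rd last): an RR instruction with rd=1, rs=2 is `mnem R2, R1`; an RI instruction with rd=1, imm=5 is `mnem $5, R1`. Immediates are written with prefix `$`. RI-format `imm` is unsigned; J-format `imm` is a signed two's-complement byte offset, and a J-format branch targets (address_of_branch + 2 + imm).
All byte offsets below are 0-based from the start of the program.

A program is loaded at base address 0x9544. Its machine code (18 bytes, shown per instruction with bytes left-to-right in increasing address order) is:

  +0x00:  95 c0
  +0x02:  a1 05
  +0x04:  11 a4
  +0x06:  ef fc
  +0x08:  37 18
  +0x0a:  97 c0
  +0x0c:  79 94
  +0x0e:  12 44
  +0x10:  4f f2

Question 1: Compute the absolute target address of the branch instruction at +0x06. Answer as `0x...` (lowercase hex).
0x9548

[06] ef fc → 0xeffc
  op=0xeffc>>10=0x3b ⇒ bne (J)
  imm@[9:0]=0x3fc (s10→-4) ⇒ $-4
  target = base 0x9544 + off 0x06 + 2 + imm -4 = 0x9548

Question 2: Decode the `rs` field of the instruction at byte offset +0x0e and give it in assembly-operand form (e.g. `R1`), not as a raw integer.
+0x0e: 12 44 ⇒ word 0x1244 (big)
  top 6b → 0x4 → load [RR]
  [9:6] rd=9 = R9
  [5:2] rs=1 = R1

R1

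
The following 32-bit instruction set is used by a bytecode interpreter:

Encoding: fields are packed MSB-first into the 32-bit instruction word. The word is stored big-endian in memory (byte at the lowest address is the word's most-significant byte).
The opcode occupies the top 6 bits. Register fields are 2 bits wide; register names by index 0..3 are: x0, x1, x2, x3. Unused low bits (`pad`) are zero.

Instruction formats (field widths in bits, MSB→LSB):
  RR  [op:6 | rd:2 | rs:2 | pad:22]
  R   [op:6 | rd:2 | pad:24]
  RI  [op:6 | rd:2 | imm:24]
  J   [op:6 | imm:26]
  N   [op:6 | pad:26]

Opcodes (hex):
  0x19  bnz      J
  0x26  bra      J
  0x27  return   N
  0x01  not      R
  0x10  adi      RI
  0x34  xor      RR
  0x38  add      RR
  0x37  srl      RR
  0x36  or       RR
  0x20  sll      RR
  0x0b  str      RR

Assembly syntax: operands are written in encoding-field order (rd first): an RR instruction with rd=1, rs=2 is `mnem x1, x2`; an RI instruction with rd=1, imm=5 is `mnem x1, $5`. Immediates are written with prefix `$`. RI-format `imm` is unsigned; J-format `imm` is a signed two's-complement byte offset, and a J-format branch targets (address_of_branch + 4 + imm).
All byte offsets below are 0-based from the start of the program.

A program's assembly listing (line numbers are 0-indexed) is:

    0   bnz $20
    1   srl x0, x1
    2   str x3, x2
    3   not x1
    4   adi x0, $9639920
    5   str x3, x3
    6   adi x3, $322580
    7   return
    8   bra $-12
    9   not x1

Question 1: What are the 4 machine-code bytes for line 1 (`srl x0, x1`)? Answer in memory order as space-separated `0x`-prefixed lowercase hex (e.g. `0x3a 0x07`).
line 1 (srl): pack op=0x37:6|rd=0:2|rs=1:2|pad=0:22 = 0xdc400000; big→ dc 40 00 00

0xdc 0x40 0x00 0x00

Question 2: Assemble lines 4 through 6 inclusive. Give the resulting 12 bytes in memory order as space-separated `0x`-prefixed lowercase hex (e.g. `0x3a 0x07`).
0x40 0x93 0x17 0xf0 0x2f 0xc0 0x00 0x00 0x43 0x04 0xec 0x14

4. adi fields op=0x10:6|rd=0:2|imm=9639920:24 → word 409317f0h → 40 93 17 f0
5. str fields op=0xb:6|rd=3:2|rs=3:2|pad=0:22 → word 2fc00000h → 2f c0 00 00
6. adi fields op=0x10:6|rd=3:2|imm=322580:24 → word 4304ec14h → 43 04 ec 14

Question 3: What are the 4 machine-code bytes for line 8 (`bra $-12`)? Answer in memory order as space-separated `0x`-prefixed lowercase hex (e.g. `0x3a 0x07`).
line 8 (bra): pack op=0x26:6|imm=-12:26 = 0x9bfffff4; big→ 9b ff ff f4

0x9b 0xff 0xff 0xf4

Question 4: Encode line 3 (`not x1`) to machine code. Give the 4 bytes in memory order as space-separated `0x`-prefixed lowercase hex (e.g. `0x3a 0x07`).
L3: not op=0x1:6|rd=1:2|pad=0:24 ⇒ 0x05000000 ⇒ big 05 00 00 00

0x05 0x00 0x00 0x00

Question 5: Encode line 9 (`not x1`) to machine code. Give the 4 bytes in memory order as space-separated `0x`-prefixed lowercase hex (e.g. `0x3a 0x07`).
0x05 0x00 0x00 0x00

9. not fields op=0x1:6|rd=1:2|pad=0:24 → word 05000000h → 05 00 00 00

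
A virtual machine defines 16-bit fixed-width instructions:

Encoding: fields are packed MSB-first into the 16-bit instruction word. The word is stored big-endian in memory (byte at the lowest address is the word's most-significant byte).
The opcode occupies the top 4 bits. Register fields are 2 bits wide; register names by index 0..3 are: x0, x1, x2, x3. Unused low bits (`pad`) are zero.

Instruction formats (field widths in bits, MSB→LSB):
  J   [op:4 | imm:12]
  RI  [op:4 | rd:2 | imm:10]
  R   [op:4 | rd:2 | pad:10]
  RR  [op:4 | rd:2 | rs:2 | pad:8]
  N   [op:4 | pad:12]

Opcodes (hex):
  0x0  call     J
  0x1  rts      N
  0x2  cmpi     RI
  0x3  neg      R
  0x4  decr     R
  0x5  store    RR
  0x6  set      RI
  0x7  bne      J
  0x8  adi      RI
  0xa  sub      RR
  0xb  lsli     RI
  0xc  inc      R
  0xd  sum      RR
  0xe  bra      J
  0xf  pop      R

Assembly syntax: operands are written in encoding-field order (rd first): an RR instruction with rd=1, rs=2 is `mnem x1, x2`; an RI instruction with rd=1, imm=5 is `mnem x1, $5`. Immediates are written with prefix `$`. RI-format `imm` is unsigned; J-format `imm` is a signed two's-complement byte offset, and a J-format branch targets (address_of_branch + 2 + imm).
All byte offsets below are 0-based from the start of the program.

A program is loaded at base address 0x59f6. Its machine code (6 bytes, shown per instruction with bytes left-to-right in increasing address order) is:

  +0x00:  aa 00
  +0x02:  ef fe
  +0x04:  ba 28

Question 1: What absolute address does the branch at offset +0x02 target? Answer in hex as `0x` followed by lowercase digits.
+0x02: ef fe ⇒ word 0xeffe (big)
  op=0xeffe>>12=0xe ⇒ bra (J)
  imm: (w>>0)&0xfff=0xffe (s12→-2) → $-2
  target = base 0x59f6 + off 0x02 + 2 + imm -2 = 0x59f8

0x59f8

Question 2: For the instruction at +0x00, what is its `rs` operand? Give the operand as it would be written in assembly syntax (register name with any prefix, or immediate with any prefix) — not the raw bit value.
x2

off 0x00: read aa 00 as big → 0xaa00
  top 4b → 0xa → sub [RR]
  rd: (w>>10)&0x3=0x2 → x2
  rs: (w>>8)&0x3=0x2 → x2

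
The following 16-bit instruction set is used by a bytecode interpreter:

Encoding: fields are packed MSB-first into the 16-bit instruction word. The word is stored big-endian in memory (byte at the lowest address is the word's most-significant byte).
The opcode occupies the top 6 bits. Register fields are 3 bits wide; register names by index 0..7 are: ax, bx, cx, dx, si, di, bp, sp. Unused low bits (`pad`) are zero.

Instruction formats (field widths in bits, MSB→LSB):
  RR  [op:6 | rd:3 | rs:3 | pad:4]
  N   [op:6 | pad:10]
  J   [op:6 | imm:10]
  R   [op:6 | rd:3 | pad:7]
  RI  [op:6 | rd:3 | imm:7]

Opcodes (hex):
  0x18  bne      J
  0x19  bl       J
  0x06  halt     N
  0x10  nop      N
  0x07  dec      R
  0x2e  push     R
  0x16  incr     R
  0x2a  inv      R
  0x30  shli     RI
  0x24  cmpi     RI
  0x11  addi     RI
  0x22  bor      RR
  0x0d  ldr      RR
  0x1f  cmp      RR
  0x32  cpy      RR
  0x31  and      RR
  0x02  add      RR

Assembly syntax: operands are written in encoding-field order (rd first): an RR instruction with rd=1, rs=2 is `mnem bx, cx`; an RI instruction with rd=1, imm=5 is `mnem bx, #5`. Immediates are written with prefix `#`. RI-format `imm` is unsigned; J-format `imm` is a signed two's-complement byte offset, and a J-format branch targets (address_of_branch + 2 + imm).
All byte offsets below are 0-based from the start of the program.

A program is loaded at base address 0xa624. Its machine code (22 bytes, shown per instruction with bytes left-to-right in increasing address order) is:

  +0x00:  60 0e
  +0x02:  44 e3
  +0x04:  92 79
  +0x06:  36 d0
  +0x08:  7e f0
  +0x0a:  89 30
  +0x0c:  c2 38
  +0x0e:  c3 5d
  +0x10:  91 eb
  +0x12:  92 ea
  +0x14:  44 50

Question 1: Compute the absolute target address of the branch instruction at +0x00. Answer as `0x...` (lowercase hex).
+0x00: 60 0e ⇒ word 0x600e (big)
  top 6b → 0x18 → bne [J]
  imm: (w>>0)&0x3ff=0xe → #14
  target = base 0xa624 + off 0x00 + 2 + imm 14 = 0xa634

0xa634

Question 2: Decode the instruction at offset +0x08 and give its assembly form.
+0x08: 7e f0 ⇒ word 0x7ef0 (big)
  op=0x7ef0>>10=0x1f ⇒ cmp (RR)
  [9:7] rd=5 = di
  [6:4] rs=7 = sp

cmp di, sp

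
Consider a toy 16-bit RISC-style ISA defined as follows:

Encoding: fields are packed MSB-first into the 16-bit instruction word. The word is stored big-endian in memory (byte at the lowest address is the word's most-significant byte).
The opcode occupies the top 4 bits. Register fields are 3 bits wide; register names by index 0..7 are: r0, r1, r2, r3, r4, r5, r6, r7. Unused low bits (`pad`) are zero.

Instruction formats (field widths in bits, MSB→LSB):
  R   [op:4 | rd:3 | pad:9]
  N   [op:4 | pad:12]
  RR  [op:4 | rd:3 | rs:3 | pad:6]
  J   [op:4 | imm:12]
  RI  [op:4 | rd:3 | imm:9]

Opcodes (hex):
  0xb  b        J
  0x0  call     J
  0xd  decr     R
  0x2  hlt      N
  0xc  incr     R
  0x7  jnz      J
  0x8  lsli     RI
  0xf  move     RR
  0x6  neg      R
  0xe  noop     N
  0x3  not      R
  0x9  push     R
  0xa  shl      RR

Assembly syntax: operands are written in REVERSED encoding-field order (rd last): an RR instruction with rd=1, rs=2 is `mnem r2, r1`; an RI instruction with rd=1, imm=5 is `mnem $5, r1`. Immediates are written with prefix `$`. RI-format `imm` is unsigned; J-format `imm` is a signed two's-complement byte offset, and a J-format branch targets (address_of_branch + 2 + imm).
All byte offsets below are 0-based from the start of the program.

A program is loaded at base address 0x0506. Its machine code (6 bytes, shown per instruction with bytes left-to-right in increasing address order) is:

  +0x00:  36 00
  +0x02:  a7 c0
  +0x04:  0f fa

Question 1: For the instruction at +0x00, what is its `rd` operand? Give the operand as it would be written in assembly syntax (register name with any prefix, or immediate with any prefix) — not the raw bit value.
off 0x00: read 36 00 as big → 0x3600
  op=0x3600>>12=0x3 ⇒ not (R)
  rd@[11:9]=0x3 ⇒ r3

r3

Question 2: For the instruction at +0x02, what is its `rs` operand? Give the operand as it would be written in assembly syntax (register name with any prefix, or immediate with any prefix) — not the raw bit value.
+0x02: a7 c0 ⇒ word 0xa7c0 (big)
  op=0xa7c0>>12=0xa ⇒ shl (RR)
  rd: (w>>9)&0x7=0x3 → r3
  rs: (w>>6)&0x7=0x7 → r7

r7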